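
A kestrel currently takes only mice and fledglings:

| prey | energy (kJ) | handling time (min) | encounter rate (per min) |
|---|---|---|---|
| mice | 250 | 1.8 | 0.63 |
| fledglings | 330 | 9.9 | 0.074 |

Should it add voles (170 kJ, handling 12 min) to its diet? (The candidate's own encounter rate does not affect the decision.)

On mice and fledglings alone, R = ΣλE/(1+Σλh) = 181.9/2.867 = 63.46 kJ/min.
Profitability of voles: 170/12 = 14.17 kJ/min.
14.17 < 63.46, so adding voles would lower the average — exclude it.

No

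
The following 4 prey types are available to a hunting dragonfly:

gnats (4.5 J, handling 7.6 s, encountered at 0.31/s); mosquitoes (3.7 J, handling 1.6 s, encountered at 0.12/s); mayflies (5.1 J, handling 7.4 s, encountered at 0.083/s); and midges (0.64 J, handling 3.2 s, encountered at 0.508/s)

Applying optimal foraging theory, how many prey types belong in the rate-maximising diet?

Rank by E/h (J/s): mosquitoes 2.31, mayflies 0.689, gnats 0.592, midges 0.2. Include each in turn until the next type's E/h falls below the running intake rate.
Rate on top 1: 0.3725. mayflies: 0.689 > 0.3725 → include.
Rate on top 2: 0.4802. gnats: 0.592 > 0.4802 → include.
Rate on top 3: 0.5435. midges: 0.2 < 0.5435 → exclude; stop.
Optimal diet: mosquitoes, mayflies, gnats — 3 of 4 types.

3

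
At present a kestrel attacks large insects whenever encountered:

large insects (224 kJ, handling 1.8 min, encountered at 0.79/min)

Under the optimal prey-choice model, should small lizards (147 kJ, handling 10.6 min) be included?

No

Current rate: (0.79×224)/(1 + 0.79×1.8) = 73.06 kJ/min.
Profitability of small lizards: 147/10.6 = 13.87 kJ/min.
Since 13.87 < R, time spent handling small lizards is better spent searching.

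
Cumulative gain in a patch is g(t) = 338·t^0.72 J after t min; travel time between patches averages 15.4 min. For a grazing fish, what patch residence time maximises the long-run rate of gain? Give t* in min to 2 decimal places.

Maximise g(t)/(T+t): set derivative to zero → g'(t)(T+t) = g(t).
g'(t) = 0.72·338·t^-0.28. Setting 0.72·338·t^-0.28 = 338·t^0.72/(15.4+t) gives 0.72(15.4+t) = t, so 0.28·t = 0.72×15.4.
t* = 0.72×15.4/0.28 = 39.6 min.

39.60 min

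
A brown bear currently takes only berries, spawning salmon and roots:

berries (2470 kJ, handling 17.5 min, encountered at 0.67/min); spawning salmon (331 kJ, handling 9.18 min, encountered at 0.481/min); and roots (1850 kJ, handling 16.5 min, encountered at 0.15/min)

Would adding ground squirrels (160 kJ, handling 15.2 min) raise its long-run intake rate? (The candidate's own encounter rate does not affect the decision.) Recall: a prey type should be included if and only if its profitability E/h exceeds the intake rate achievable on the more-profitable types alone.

On berries, spawning salmon and roots alone, R = ΣλE/(1+Σλh) = 2092/19.62 = 106.6 kJ/min.
Profitability of ground squirrels: 160/15.2 = 10.53 kJ/min.
10.53 < 106.6, so adding ground squirrels would lower the average — exclude it.

No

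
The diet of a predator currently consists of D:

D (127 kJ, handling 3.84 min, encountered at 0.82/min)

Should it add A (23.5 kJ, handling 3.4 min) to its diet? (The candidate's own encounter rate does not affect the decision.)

No

Current rate: (0.82×127)/(1 + 0.82×3.84) = 25.1 kJ/min.
Profitability of A: 23.5/3.4 = 6.912 kJ/min.
6.912 < 25.1, so adding A would lower the average — exclude it.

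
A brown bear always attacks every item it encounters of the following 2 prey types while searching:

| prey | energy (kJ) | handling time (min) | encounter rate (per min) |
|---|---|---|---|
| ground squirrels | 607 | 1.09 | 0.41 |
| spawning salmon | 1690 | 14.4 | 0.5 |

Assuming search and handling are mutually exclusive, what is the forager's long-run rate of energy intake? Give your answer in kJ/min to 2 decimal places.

126.50 kJ/min

Energy encountered per unit search time: 0.41×607 + 0.5×1690 = 1094 kJ/min.
Handling time per unit search time: 0.41×1.09 + 0.5×14.4 = 7.647.
Rate = 1094/(1 + 7.647) = 126.5 kJ/min.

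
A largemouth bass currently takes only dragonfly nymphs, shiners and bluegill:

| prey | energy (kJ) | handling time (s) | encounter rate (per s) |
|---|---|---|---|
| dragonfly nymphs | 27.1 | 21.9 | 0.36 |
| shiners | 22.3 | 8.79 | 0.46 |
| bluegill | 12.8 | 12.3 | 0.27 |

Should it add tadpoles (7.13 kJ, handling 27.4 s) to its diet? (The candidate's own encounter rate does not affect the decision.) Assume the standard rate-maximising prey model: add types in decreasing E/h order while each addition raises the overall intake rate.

On dragonfly nymphs, shiners and bluegill alone, R = ΣλE/(1+Σλh) = 23.47/16.25 = 1.444 kJ/s.
Profitability of tadpoles: 7.13/27.4 = 0.2602 kJ/s.
Since 0.2602 < R, time spent handling tadpoles is better spent searching.

No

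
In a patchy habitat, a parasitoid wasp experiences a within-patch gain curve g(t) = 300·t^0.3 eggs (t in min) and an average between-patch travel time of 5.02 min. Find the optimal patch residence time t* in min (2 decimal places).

Optimal t* satisfies g'(t*) = g(t*)/(T + t*).
g'(t) = 0.3·300·t^-0.7. Setting 0.3·300·t^-0.7 = 300·t^0.3/(5.02+t) gives 0.3(5.02+t) = t, so 0.70·t = 0.3×5.02.
t* = 0.3×5.02/0.70 = 2.151 min.

2.15 min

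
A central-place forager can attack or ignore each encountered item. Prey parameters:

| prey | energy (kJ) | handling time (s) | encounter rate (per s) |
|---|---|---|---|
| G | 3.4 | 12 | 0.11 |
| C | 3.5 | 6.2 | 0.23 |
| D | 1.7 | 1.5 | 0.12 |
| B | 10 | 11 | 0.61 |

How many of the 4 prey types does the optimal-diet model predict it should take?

2

Rank by E/h (kJ/s): D 1.13, B 0.909, C 0.565, G 0.283. Include each in turn until the next type's E/h falls below the running intake rate.
Rate on top 1: 0.1729. B: 0.909 > 0.1729 → include.
Rate on top 2: 0.799. C: 0.565 < 0.799 → exclude; stop.
Optimal diet: D, B — 2 of 4 types.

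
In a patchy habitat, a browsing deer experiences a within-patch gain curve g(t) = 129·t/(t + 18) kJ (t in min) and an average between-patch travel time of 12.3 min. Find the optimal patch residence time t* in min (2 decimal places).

14.88 min

By the marginal value theorem, leave when the instantaneous gain rate g'(t) equals the habitat-wide average g(t)/(T + t).
g'(t) = 129·18/(t + 18)². Setting 129·18/(t+18)² = 129t/[(t+18)(12.3+t)] gives 18(12.3+t) = t(t+18), so t² = 18×12.3 = 221.4.
t* = √221.4 = 14.88 min.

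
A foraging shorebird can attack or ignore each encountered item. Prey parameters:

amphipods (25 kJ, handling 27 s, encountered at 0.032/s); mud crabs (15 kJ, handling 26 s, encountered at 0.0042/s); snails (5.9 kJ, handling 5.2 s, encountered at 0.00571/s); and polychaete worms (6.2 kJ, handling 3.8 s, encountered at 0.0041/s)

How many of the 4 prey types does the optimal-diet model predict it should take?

4

E/h in descending order: polychaete worms 1.63, snails 1.13, amphipods 0.926, mud crabs 0.577 kJ/s. The optimal diet is the largest prefix of this list for which every included type satisfies E_i/h_i > R on the types above it.
Rate on top 1: 0.02503. snails: 1.13 > 0.02503 → include.
Rate on top 2: 0.05655. amphipods: 0.926 > 0.05655 → include.
Rate on top 3: 0.45. mud crabs: 0.577 > 0.45 → include.
Optimal diet: polychaete worms, snails, amphipods, mud crabs — 4 of 4 types.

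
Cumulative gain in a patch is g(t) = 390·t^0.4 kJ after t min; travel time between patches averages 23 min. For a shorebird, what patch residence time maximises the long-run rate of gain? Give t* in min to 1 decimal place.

15.3 min

Optimal t* satisfies g'(t*) = g(t*)/(T + t*).
g'(t) = 0.4·390·t^-0.6. Setting 0.4·390·t^-0.6 = 390·t^0.4/(23+t) gives 0.4(23+t) = t, so 0.60·t = 0.4×23.
t* = 0.4×23/0.60 = 15.33 min.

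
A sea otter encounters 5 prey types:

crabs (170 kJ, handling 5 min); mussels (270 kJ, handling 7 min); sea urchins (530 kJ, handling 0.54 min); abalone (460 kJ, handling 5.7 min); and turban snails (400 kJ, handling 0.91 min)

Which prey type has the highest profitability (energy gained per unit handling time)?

sea urchins

In descending order of E/h:
sea urchins: 530/0.54 = 981 kJ/min
turban snails: 400/0.91 = 440 kJ/min
abalone: 460/5.7 = 80.7 kJ/min
mussels: 270/7 = 38.6 kJ/min
crabs: 170/5 = 34 kJ/min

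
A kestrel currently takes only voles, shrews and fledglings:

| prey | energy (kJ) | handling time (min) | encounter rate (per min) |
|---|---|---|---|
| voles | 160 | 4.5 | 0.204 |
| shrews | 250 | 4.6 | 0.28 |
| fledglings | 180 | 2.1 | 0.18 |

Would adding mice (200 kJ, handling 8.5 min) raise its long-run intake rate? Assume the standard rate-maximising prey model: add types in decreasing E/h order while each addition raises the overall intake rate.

No

On voles, shrews and fledglings alone, R = ΣλE/(1+Σλh) = 135/3.584 = 37.68 kJ/min.
Profitability of mice: 200/8.5 = 23.53 kJ/min.
Since 23.53 < R, time spent handling mice is better spent searching.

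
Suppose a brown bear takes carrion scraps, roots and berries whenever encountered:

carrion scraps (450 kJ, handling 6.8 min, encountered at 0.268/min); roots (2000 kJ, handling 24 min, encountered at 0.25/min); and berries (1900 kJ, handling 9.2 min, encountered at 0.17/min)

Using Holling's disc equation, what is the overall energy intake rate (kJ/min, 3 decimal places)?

R = (0.268×450 + 0.25×2000 + 0.17×1900) / (1 + 0.268×6.8 + 0.25×24 + 0.17×9.2) = 943.6/10.39 = 90.85 kJ/min.

90.850 kJ/min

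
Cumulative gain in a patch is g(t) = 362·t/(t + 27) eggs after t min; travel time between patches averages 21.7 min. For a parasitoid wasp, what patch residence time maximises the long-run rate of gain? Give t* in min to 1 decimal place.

24.2 min

Maximise g(t)/(T+t): set derivative to zero → g'(t)(T+t) = g(t).
g'(t) = 362·27/(t + 27)². Setting 362·27/(t+27)² = 362t/[(t+27)(21.7+t)] gives 27(21.7+t) = t(t+27), so t² = 27×21.7 = 585.9.
t* = √585.9 = 24.21 min.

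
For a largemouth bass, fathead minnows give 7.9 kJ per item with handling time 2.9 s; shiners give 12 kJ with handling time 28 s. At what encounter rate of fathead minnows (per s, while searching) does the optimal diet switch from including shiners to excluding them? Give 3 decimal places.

At the threshold, the rate on fathead minnows alone equals the profitability of shiners: λ·7.9/(1 + λ·2.9) = 12/28 = 0.4286.
Rearranging, λ(7.9 − 0.4286×2.9) = 0.4286, so λ = 0.4286/6.657 = 0.06438 per s.

0.064 per s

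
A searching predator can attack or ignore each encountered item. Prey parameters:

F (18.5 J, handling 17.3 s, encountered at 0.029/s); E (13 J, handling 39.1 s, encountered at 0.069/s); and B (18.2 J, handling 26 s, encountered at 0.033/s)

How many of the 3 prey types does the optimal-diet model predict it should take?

Rank by E/h (J/s): F 1.07, B 0.7, E 0.332. Include each in turn until the next type's E/h falls below the running intake rate.
Rate on top 1: 0.3573. B: 0.7 > 0.3573 → include.
Rate on top 2: 0.4819. E: 0.332 < 0.4819 → exclude; stop.
Optimal diet: F, B — 2 of 3 types.

2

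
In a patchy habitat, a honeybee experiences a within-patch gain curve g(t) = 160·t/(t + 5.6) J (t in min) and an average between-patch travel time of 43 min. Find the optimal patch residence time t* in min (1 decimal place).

Maximise g(t)/(T+t): set derivative to zero → g'(t)(T+t) = g(t).
g'(t) = 160·5.6/(t + 5.6)². Setting 160·5.6/(t+5.6)² = 160t/[(t+5.6)(43+t)] gives 5.6(43+t) = t(t+5.6), so t² = 5.6×43 = 240.8.
t* = √240.8 = 15.52 min.

15.5 min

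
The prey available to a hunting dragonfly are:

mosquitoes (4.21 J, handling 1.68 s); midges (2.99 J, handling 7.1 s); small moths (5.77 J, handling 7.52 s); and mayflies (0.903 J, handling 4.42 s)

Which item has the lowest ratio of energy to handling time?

mayflies

Profitability E/h (J/s): mosquitoes = 4.21/1.68 = 2.51, midges = 2.99/7.1 = 0.421, small moths = 5.77/7.52 = 0.767, mayflies = 0.903/4.42 = 0.204.
Ranked: mosquitoes > small moths > midges > mayflies.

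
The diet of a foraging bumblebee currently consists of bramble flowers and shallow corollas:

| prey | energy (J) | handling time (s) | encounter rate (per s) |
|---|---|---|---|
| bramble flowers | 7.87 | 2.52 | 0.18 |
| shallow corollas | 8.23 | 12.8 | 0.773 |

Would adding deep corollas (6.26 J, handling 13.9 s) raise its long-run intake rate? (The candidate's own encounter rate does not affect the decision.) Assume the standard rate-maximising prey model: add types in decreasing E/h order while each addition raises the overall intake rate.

Intake rate on the current diet: R = (0.18×7.87 + 0.773×8.23) / (1 + 0.18×2.52 + 0.773×12.8) = 7.778/11.35 = 0.6854 J/s.
Profitability of deep corollas: 6.26/13.9 = 0.4504 J/s.
Since 0.4504 < R, time spent handling deep corollas is better spent searching.

No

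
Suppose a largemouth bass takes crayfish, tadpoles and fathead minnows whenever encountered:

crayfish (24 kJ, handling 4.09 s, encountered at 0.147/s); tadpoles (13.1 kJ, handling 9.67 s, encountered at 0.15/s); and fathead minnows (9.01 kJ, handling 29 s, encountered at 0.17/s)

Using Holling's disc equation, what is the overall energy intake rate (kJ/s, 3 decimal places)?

R = (0.147×24 + 0.15×13.1 + 0.17×9.01) / (1 + 0.147×4.09 + 0.15×9.67 + 0.17×29) = 7.025/7.982 = 0.8801 kJ/s.

0.880 kJ/s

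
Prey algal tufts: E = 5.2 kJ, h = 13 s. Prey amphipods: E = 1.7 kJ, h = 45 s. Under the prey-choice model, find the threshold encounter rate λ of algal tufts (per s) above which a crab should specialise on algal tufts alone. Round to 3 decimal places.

The zero-one rule: include amphipods iff E₂/h₂ > λE₁/(1+λh₁). Equality gives the switch point.
λE₁h₂ = E₂ + λE₂h₁ ⇒ λ = E₂/(E₁h₂ − E₂h₁) = 1.7/(234 − 22.1) = 0.008023 per s.

0.008 per s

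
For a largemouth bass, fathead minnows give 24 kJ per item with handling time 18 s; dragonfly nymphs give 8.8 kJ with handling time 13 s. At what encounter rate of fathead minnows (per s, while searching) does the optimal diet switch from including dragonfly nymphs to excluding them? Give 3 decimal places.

At the threshold, the rate on fathead minnows alone equals the profitability of dragonfly nymphs: λ·24/(1 + λ·18) = 8.8/13 = 0.6769.
Rearranging, λ(24 − 0.6769×18) = 0.6769, so λ = 0.6769/11.82 = 0.05729 per s.

0.057 per s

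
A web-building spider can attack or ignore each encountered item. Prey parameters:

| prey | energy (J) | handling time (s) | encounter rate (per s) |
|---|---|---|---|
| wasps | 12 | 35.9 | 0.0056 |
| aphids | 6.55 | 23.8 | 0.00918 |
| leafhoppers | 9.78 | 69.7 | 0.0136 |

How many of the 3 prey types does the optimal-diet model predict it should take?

Profitabilities (E/h, J/s): wasps 0.334, aphids 0.275, leafhoppers 0.14. Add prey in this order while the next type's profitability exceeds the intake rate on those already taken.
Rate on top 1: 0.05595. aphids: 0.275 > 0.05595 → include.
Rate on top 2: 0.0897. leafhoppers: 0.14 > 0.0897 → include.
Optimal diet: wasps, aphids, leafhoppers — 3 of 3 types.

3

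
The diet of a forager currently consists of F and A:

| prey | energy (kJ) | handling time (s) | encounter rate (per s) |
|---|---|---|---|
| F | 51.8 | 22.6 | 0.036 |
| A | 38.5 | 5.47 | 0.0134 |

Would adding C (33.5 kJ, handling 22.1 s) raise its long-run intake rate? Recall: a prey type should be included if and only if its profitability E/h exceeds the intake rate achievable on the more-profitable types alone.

Yes

Current rate: (0.036×51.8 + 0.0134×38.5)/(1 + 0.036×22.6 + 0.0134×5.47) = 1.262 kJ/s.
Profitability of C: 33.5/22.1 = 1.516 kJ/s.
1.516 > 1.262, so adding C raises the average — include it.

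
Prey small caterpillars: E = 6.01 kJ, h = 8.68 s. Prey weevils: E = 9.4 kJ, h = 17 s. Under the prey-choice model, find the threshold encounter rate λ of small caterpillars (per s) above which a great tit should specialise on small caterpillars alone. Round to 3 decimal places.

0.457 per s

At the threshold, the rate on small caterpillars alone equals the profitability of weevils: λ·6.01/(1 + λ·8.68) = 9.4/17 = 0.5529.
Rearranging, λ(6.01 − 0.5529×8.68) = 0.5529, so λ = 0.5529/1.21 = 0.4568 per s.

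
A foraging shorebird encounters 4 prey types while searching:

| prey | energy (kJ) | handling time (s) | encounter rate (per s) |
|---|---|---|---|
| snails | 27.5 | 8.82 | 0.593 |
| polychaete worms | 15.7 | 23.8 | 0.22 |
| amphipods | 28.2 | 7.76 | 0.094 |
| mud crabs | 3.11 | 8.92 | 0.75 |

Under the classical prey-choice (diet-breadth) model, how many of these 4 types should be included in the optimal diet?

2

Profitabilities (E/h, kJ/s): amphipods 3.63, snails 3.12, polychaete worms 0.66, mud crabs 0.349. Add prey in this order while the next type's profitability exceeds the intake rate on those already taken.
Rate on top 1: 1.533. snails: 3.12 > 1.533 → include.
Rate on top 2: 2.724. polychaete worms: 0.66 < 2.724 → exclude; stop.
Optimal diet: amphipods, snails — 2 of 4 types.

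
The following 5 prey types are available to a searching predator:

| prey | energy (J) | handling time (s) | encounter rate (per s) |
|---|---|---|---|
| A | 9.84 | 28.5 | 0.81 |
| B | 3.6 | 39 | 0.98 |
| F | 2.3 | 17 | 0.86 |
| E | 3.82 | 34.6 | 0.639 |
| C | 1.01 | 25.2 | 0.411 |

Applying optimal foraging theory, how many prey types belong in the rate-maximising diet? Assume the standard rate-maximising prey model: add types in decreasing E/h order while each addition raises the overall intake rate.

Rank by E/h (J/s): A 0.345, F 0.135, E 0.11, B 0.0923, C 0.0401. Include each in turn until the next type's E/h falls below the running intake rate.
Rate on top 1: 0.3309. F: 0.135 < 0.3309 → exclude; stop.
Optimal diet: A — 1 of 5 types.

1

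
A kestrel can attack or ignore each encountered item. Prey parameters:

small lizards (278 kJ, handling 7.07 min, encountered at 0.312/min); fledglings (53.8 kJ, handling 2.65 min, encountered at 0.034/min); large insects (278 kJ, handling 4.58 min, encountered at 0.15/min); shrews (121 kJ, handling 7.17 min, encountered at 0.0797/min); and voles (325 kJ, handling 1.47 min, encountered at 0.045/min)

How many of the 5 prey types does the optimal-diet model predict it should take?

3

E/h in descending order: voles 221, large insects 60.7, small lizards 39.3, fledglings 20.3, shrews 16.9 kJ/min. The optimal diet is the largest prefix of this list for which every included type satisfies E_i/h_i > R on the types above it.
Rate on top 1: 13.72. large insects: 60.7 > 13.72 → include.
Rate on top 2: 32.13. small lizards: 39.3 > 32.13 → include.
Rate on top 3: 36.14. fledglings: 20.3 < 36.14 → exclude; stop.
Optimal diet: voles, large insects, small lizards — 3 of 5 types.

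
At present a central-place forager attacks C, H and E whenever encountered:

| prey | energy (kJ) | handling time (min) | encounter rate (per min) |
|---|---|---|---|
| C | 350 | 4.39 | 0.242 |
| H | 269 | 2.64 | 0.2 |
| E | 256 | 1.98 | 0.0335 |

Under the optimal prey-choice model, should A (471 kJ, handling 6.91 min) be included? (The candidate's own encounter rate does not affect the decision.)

Yes

Intake rate on the current diet: R = (0.242×350 + 0.2×269 + 0.0335×256) / (1 + 0.242×4.39 + 0.2×2.64 + 0.0335×1.98) = 147.1/2.657 = 55.36 kJ/min.
Profitability of A: 471/6.91 = 68.16 kJ/min.
68.16 > 55.36, so adding A raises the average — include it.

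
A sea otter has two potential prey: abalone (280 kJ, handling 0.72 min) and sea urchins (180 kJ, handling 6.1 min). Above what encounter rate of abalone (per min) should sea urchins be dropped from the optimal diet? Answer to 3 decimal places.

At the threshold, the rate on abalone alone equals the profitability of sea urchins: λ·280/(1 + λ·0.72) = 180/6.1 = 29.51.
Rearranging, λ(280 − 29.51×0.72) = 29.51, so λ = 29.51/258.8 = 0.114 per min.

0.114 per min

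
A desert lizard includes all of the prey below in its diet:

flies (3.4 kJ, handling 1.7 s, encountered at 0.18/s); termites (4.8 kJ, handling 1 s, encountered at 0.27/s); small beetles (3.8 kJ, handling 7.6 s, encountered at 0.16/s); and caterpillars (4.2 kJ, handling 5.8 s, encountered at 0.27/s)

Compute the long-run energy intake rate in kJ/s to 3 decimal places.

R = Σλ_iE_i / (1 + Σλ_ih_i)
Numerator: 0.18×3.4 + 0.27×4.8 + 0.16×3.8 + 0.27×4.2 = 3.65
Denominator: 1 + 0.18×1.7 + 0.27×1 + 0.16×7.6 + 0.27×5.8 = 4.358
R = 3.65/4.358 = 0.8375 kJ/s

0.838 kJ/s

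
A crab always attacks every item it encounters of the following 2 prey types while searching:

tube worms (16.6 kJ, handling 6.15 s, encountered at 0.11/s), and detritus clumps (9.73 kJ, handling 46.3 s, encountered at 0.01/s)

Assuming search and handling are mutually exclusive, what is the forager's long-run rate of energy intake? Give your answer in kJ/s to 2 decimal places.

0.90 kJ/s

R = Σλ_iE_i / (1 + Σλ_ih_i)
Numerator: 0.11×16.6 + 0.01×9.73 = 1.923
Denominator: 1 + 0.11×6.15 + 0.01×46.3 = 2.139
R = 1.923/2.139 = 0.8989 kJ/s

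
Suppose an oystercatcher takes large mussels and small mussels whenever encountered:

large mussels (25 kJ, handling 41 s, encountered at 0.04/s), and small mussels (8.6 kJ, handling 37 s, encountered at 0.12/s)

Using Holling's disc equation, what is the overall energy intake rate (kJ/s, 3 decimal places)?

0.287 kJ/s

Energy encountered per unit search time: 0.04×25 + 0.12×8.6 = 2.032 kJ/s.
Handling time per unit search time: 0.04×41 + 0.12×37 = 6.08.
Rate = 2.032/(1 + 6.08) = 0.287 kJ/s.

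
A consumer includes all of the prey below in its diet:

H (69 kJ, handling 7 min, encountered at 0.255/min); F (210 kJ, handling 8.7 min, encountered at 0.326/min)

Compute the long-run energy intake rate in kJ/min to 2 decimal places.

Energy encountered per unit search time: 0.255×69 + 0.326×210 = 86.06 kJ/min.
Handling time per unit search time: 0.255×7 + 0.326×8.7 = 4.621.
Rate = 86.06/(1 + 4.621) = 15.31 kJ/min.

15.31 kJ/min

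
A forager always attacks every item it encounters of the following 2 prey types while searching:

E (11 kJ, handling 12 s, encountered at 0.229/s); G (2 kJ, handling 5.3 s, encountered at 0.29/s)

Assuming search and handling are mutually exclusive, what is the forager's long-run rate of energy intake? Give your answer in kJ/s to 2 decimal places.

0.59 kJ/s

Energy encountered per unit search time: 0.229×11 + 0.29×2 = 3.099 kJ/s.
Handling time per unit search time: 0.229×12 + 0.29×5.3 = 4.285.
Rate = 3.099/(1 + 4.285) = 0.5864 kJ/s.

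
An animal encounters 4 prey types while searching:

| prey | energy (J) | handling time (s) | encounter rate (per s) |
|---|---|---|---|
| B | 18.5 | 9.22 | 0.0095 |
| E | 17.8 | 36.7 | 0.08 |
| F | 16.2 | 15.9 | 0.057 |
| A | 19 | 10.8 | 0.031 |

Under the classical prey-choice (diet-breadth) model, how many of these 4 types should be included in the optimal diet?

E/h in descending order: B 2.01, A 1.76, F 1.02, E 0.485 J/s. The optimal diet is the largest prefix of this list for which every included type satisfies E_i/h_i > R on the types above it.
Rate on top 1: 0.1616. A: 1.76 > 0.1616 → include.
Rate on top 2: 0.5377. F: 1.02 > 0.5377 → include.
Rate on top 3: 0.7249. E: 0.485 < 0.7249 → exclude; stop.
Optimal diet: B, A, F — 3 of 4 types.

3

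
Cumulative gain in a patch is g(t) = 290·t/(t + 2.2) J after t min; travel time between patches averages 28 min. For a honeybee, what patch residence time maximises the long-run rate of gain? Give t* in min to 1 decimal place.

7.8 min

Maximise g(t)/(T+t): set derivative to zero → g'(t)(T+t) = g(t).
g'(t) = 290·2.2/(t + 2.2)². Setting 290·2.2/(t+2.2)² = 290t/[(t+2.2)(28+t)] gives 2.2(28+t) = t(t+2.2), so t² = 2.2×28 = 61.6.
t* = √61.6 = 7.849 min.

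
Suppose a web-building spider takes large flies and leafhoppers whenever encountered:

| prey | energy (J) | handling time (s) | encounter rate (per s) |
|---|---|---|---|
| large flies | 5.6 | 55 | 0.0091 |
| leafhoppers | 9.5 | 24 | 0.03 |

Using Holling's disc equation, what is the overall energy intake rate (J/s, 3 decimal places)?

0.151 J/s

R = (0.0091×5.6 + 0.03×9.5) / (1 + 0.0091×55 + 0.03×24) = 0.336/2.22 = 0.1513 J/s.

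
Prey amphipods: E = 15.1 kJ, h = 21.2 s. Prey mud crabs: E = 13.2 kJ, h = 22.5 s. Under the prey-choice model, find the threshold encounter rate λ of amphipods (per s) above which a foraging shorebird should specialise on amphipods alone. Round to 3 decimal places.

At the threshold, the rate on amphipods alone equals the profitability of mud crabs: λ·15.1/(1 + λ·21.2) = 13.2/22.5 = 0.5867.
Rearranging, λ(15.1 − 0.5867×21.2) = 0.5867, so λ = 0.5867/2.663 = 0.2203 per s.

0.220 per s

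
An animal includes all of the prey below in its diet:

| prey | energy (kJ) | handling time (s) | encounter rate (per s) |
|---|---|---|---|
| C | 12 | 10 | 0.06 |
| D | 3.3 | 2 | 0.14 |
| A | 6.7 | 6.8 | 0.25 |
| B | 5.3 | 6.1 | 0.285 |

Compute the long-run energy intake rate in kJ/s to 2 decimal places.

0.82 kJ/s

Energy encountered per unit search time: 0.06×12 + 0.14×3.3 + 0.25×6.7 + 0.285×5.3 = 4.367 kJ/s.
Handling time per unit search time: 0.06×10 + 0.14×2 + 0.25×6.8 + 0.285×6.1 = 4.318.
Rate = 4.367/(1 + 4.318) = 0.8212 kJ/s.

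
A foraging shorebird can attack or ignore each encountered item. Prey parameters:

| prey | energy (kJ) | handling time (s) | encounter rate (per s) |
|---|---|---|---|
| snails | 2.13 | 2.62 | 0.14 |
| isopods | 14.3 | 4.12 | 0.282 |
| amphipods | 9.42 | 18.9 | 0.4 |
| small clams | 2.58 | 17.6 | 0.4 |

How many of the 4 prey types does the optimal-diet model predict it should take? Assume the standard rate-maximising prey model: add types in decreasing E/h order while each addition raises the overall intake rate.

Profitabilities (E/h, kJ/s): isopods 3.47, snails 0.813, amphipods 0.498, small clams 0.147. Add prey in this order while the next type's profitability exceeds the intake rate on those already taken.
Rate on top 1: 1.865. snails: 0.813 < 1.865 → exclude; stop.
Optimal diet: isopods — 1 of 4 types.

1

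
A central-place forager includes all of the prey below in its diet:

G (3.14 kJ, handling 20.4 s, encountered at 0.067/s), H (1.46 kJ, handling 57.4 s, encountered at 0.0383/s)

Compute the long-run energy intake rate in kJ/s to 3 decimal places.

0.058 kJ/s

R = (0.067×3.14 + 0.0383×1.46) / (1 + 0.067×20.4 + 0.0383×57.4) = 0.2663/4.565 = 0.05833 kJ/s.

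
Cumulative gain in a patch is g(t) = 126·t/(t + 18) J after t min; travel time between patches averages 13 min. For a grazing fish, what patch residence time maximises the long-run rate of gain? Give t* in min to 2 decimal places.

By the marginal value theorem, leave when the instantaneous gain rate g'(t) equals the habitat-wide average g(t)/(T + t).
g'(t) = 126·18/(t + 18)². Setting 126·18/(t+18)² = 126t/[(t+18)(13+t)] gives 18(13+t) = t(t+18), so t² = 18×13 = 234.
t* = √234 = 15.3 min.

15.30 min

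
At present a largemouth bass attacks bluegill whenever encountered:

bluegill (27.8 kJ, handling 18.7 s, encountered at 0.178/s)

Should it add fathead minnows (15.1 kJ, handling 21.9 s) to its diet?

On bluegill alone, R = ΣλE/(1+Σλh) = 4.948/4.329 = 1.143 kJ/s.
Profitability of fathead minnows: 15.1/21.9 = 0.6895 kJ/s.
Since 0.6895 < R, time spent handling fathead minnows is better spent searching.

No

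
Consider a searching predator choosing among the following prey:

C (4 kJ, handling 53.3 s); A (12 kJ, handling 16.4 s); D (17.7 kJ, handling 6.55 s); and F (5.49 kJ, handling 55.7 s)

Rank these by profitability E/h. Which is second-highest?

In descending order of E/h:
D: 17.7/6.55 = 2.7 kJ/s
A: 12/16.4 = 0.732 kJ/s
F: 5.49/55.7 = 0.0986 kJ/s
C: 4/53.3 = 0.075 kJ/s

A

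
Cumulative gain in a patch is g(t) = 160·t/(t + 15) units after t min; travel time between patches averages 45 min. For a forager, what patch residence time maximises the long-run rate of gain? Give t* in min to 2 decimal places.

25.98 min

Maximise g(t)/(T+t): set derivative to zero → g'(t)(T+t) = g(t).
g'(t) = 160·15/(t + 15)². Setting 160·15/(t+15)² = 160t/[(t+15)(45+t)] gives 15(45+t) = t(t+15), so t² = 15×45 = 675.
t* = √675 = 25.98 min.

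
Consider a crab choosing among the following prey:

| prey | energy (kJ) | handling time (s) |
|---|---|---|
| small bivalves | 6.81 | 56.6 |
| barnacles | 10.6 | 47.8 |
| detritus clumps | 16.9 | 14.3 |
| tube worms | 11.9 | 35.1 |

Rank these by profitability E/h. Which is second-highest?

tube worms

Profitability E/h (kJ/s): small bivalves = 6.81/56.6 = 0.12, barnacles = 10.6/47.8 = 0.222, detritus clumps = 16.9/14.3 = 1.18, tube worms = 11.9/35.1 = 0.339.
Ranked: detritus clumps > tube worms > barnacles > small bivalves.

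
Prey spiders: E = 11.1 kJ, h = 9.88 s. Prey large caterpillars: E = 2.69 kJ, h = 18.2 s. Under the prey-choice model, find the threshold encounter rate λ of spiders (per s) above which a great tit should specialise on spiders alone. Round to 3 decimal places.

The zero-one rule: include large caterpillars iff E₂/h₂ > λE₁/(1+λh₁). Equality gives the switch point.
λE₁h₂ = E₂ + λE₂h₁ ⇒ λ = E₂/(E₁h₂ − E₂h₁) = 2.69/(202 − 26.58) = 0.01533 per s.

0.015 per s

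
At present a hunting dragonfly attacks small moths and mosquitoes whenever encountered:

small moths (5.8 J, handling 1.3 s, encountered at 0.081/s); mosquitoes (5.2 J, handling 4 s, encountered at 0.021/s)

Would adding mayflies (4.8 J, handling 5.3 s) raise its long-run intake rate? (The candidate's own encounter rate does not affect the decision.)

Yes

Current rate: (0.081×5.8 + 0.021×5.2)/(1 + 0.081×1.3 + 0.021×4) = 0.4868 J/s.
mayflies: E/h = 4.8/5.3 = 0.9057 J/s.
0.9057 > 0.4868, so adding mayflies raises the average — include it.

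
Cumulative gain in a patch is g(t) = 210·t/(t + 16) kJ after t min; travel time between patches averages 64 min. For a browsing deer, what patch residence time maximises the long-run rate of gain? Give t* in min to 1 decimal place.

32.0 min

Maximise g(t)/(T+t): set derivative to zero → g'(t)(T+t) = g(t).
g'(t) = 210·16/(t + 16)². Setting 210·16/(t+16)² = 210t/[(t+16)(64+t)] gives 16(64+t) = t(t+16), so t² = 16×64 = 1024.
t* = √1024 = 32 min.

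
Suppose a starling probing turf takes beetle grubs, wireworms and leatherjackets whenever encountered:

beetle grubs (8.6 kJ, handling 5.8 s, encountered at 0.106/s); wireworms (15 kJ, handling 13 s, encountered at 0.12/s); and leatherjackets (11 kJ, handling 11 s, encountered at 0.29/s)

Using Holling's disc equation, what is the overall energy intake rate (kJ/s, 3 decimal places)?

R = Σλ_iE_i / (1 + Σλ_ih_i)
Numerator: 0.106×8.6 + 0.12×15 + 0.29×11 = 5.902
Denominator: 1 + 0.106×5.8 + 0.12×13 + 0.29×11 = 6.365
R = 5.902/6.365 = 0.9272 kJ/s

0.927 kJ/s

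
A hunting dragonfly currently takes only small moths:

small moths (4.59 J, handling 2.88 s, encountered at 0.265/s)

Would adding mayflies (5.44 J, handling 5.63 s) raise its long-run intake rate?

Yes

On small moths alone, R = ΣλE/(1+Σλh) = 1.216/1.763 = 0.6899 J/s.
Profitability of mayflies: 5.44/5.63 = 0.9663 J/s.
Since 0.9663 > R, including mayflies increases the long-run rate.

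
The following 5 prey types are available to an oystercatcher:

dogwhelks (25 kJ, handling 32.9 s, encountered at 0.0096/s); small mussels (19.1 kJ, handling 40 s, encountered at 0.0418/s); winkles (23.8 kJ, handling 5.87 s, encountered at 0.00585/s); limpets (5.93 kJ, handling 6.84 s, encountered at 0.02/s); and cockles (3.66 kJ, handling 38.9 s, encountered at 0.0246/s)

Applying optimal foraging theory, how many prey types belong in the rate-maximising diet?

Rank by E/h (kJ/s): winkles 4.05, limpets 0.867, dogwhelks 0.76, small mussels 0.478, cockles 0.0941. Include each in turn until the next type's E/h falls below the running intake rate.
Rate on top 1: 0.1346. limpets: 0.867 > 0.1346 → include.
Rate on top 2: 0.2202. dogwhelks: 0.76 > 0.2202 → include.
Rate on top 3: 0.3348. small mussels: 0.478 > 0.3348 → include.
Rate on top 4: 0.4103. cockles: 0.0941 < 0.4103 → exclude; stop.
Optimal diet: winkles, limpets, dogwhelks, small mussels — 4 of 5 types.

4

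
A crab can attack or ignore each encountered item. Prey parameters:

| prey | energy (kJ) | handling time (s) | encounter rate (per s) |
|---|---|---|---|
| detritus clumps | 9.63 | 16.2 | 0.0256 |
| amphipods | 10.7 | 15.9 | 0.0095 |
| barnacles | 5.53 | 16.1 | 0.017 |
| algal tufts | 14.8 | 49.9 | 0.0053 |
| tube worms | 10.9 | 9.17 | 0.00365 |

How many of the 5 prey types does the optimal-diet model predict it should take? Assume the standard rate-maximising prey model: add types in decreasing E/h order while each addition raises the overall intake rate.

Profitabilities (E/h, kJ/s): tube worms 1.19, amphipods 0.673, detritus clumps 0.594, barnacles 0.343, algal tufts 0.297. Add prey in this order while the next type's profitability exceeds the intake rate on those already taken.
Rate on top 1: 0.0385. amphipods: 0.673 > 0.0385 → include.
Rate on top 2: 0.1194. detritus clumps: 0.594 > 0.1194 → include.
Rate on top 3: 0.2426. barnacles: 0.343 > 0.2426 → include.
Rate on top 4: 0.2573. algal tufts: 0.297 > 0.2573 → include.
Optimal diet: tube worms, amphipods, detritus clumps, barnacles, algal tufts — 5 of 5 types.

5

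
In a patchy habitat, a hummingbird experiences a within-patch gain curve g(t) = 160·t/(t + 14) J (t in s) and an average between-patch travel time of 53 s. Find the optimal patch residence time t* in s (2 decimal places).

By the marginal value theorem, leave when the instantaneous gain rate g'(t) equals the habitat-wide average g(t)/(T + t).
g'(t) = 160·14/(t + 14)². Setting 160·14/(t+14)² = 160t/[(t+14)(53+t)] gives 14(53+t) = t(t+14), so t² = 14×53 = 742.
t* = √742 = 27.24 s.

27.24 s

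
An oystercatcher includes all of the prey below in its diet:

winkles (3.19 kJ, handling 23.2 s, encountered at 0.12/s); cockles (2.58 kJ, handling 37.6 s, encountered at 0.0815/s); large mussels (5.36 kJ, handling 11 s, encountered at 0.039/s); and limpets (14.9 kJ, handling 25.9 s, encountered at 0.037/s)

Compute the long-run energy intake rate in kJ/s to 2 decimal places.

R = Σλ_iE_i / (1 + Σλ_ih_i)
Numerator: 0.12×3.19 + 0.0815×2.58 + 0.039×5.36 + 0.037×14.9 = 1.353
Denominator: 1 + 0.12×23.2 + 0.0815×37.6 + 0.039×11 + 0.037×25.9 = 8.236
R = 1.353/8.236 = 0.1643 kJ/s

0.16 kJ/s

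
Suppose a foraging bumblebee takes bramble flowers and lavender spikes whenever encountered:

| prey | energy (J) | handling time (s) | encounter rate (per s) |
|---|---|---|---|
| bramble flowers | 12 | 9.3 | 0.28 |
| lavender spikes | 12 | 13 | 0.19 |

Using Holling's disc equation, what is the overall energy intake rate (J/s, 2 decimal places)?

R = Σλ_iE_i / (1 + Σλ_ih_i)
Numerator: 0.28×12 + 0.19×12 = 5.64
Denominator: 1 + 0.28×9.3 + 0.19×13 = 6.074
R = 5.64/6.074 = 0.9285 J/s

0.93 J/s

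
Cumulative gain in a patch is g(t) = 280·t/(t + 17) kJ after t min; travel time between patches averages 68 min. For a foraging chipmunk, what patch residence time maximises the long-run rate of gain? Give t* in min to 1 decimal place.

Maximise g(t)/(T+t): set derivative to zero → g'(t)(T+t) = g(t).
g'(t) = 280·17/(t + 17)². Setting 280·17/(t+17)² = 280t/[(t+17)(68+t)] gives 17(68+t) = t(t+17), so t² = 17×68 = 1156.
t* = √1156 = 34 min.

34.0 min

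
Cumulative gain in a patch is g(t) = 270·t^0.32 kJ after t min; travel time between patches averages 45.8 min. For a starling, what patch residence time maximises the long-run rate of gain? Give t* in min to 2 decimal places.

Maximise g(t)/(T+t): set derivative to zero → g'(t)(T+t) = g(t).
g'(t) = 0.32·270·t^-0.68. Setting 0.32·270·t^-0.68 = 270·t^0.32/(45.8+t) gives 0.32(45.8+t) = t, so 0.68·t = 0.32×45.8.
t* = 0.32×45.8/0.68 = 21.55 min.

21.55 min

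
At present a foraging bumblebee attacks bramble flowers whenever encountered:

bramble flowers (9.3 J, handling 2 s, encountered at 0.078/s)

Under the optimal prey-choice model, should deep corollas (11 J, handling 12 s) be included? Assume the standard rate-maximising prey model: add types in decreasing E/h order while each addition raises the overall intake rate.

Yes

Current rate: (0.078×9.3)/(1 + 0.078×2) = 0.6275 J/s.
Profitability of deep corollas: 11/12 = 0.9167 J/s.
Since 0.9167 > R, including deep corollas increases the long-run rate.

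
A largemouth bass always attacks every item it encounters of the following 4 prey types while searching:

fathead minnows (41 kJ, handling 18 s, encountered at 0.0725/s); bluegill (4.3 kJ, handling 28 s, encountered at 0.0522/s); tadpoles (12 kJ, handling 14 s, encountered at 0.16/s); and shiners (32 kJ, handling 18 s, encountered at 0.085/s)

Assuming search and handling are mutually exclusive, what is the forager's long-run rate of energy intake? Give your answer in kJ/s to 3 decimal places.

1.040 kJ/s

R = Σλ_iE_i / (1 + Σλ_ih_i)
Numerator: 0.0725×41 + 0.0522×4.3 + 0.16×12 + 0.085×32 = 7.837
Denominator: 1 + 0.0725×18 + 0.0522×28 + 0.16×14 + 0.085×18 = 7.537
R = 7.837/7.537 = 1.04 kJ/s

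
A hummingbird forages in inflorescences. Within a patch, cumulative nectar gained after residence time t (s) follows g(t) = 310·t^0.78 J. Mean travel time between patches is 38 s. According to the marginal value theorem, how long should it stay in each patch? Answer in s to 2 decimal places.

Optimal t* satisfies g'(t*) = g(t*)/(T + t*).
g'(t) = 0.78·310·t^-0.22. Setting 0.78·310·t^-0.22 = 310·t^0.78/(38+t) gives 0.78(38+t) = t, so 0.22·t = 0.78×38.
t* = 0.78×38/0.22 = 134.7 s.

134.73 s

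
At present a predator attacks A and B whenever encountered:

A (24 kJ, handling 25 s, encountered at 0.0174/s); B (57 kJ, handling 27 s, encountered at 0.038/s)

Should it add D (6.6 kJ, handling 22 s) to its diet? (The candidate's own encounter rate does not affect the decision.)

No

Current rate: (0.0174×24 + 0.038×57)/(1 + 0.0174×25 + 0.038×27) = 1.05 kJ/s.
D: E/h = 6.6/22 = 0.3 kJ/s.
0.3 < 1.05, so adding D would lower the average — exclude it.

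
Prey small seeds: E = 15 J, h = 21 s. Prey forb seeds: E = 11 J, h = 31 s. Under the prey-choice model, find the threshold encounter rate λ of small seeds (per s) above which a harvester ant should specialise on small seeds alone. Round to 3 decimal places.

0.047 per s

Drop forb seeds once their profitability E₂/h₂ falls below the rate achievable on small seeds alone: E₂/h₂ = λE₁/(1 + λh₁).
Solve for λ: λE₁h₂ = E₂(1 + λh₁) → λ(E₁h₂ − E₂h₁) = E₂ → λ = E₂/(E₁h₂ − E₂h₁).
λ = 11/(15×31 − 11×21) = 11/234 = 0.04701 per s.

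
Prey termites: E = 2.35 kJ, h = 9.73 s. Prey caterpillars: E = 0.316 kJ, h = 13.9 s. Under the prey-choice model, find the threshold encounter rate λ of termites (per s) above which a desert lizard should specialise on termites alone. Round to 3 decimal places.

The zero-one rule: include caterpillars iff E₂/h₂ > λE₁/(1+λh₁). Equality gives the switch point.
λE₁h₂ = E₂ + λE₂h₁ ⇒ λ = E₂/(E₁h₂ − E₂h₁) = 0.316/(32.66 − 3.075) = 0.01068 per s.

0.011 per s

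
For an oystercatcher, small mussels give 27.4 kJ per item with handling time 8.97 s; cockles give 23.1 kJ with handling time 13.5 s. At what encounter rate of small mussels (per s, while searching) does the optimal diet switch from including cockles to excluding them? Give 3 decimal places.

At the threshold, the rate on small mussels alone equals the profitability of cockles: λ·27.4/(1 + λ·8.97) = 23.1/13.5 = 1.711.
Rearranging, λ(27.4 − 1.711×8.97) = 1.711, so λ = 1.711/12.05 = 0.142 per s.

0.142 per s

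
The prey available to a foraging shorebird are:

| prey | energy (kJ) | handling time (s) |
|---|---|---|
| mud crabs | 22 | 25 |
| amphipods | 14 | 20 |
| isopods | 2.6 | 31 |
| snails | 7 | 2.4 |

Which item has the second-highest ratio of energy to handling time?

In descending order of E/h:
snails: 7/2.4 = 2.92 kJ/s
mud crabs: 22/25 = 0.88 kJ/s
amphipods: 14/20 = 0.7 kJ/s
isopods: 2.6/31 = 0.0839 kJ/s

mud crabs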